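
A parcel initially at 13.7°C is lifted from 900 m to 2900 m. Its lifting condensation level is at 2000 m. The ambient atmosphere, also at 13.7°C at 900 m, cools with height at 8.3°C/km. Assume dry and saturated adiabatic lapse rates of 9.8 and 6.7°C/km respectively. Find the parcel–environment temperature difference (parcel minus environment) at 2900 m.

Parcel:
  Dry to 2000 m: -9.8 × 1.1 km = -10.78°C, so T = 2.92°C.
  Saturated to 2900 m: -6.7 × 0.9 km = -6.03°C, so T = -3.11°C.
Environment:
  Environment to 2900 m: -8.3 × 2 km = -16.6°C, so T = -2.9°C.
T_parcel − T_env = -3.11 − (-2.9) = -0.21°C

-0.21°C (parcel cooler than environment)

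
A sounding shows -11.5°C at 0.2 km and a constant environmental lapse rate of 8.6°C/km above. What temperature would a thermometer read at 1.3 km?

-20.96°C

From 200 m to 1300 m (environmental): cools by 8.6 × 1.1 = 9.46°C, giving -20.96°C.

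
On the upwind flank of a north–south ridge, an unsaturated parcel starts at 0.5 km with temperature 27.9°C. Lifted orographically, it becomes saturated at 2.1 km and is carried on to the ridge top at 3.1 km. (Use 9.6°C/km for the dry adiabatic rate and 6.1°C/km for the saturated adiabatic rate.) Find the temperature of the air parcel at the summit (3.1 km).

Dry to 2100 m: -9.6 × 1.6 km = -15.36°C, so T = 12.54°C.
Saturated to 3100 m: -6.1 × 1 km = -6.1°C, so T = 6.44°C.

6.44°C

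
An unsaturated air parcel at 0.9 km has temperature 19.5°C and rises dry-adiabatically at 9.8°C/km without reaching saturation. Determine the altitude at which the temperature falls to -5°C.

3.4 km

Height above start = (19.5 − (-5)) / 9.8 = 2.5 km
Altitude = 900 m + 2500 m = 3400 m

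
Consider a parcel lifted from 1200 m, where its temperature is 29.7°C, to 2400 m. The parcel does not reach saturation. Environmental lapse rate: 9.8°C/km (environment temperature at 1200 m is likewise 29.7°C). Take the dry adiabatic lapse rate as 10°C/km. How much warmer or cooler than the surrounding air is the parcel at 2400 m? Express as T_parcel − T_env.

-0.24°C (parcel cooler than environment)

Parcel:
  From 1200 m to 2400 m (dry): cools by 10 × 1.2 = 12°C, giving 17.7°C.
Environment:
  From 1200 m to 2400 m (environment): cools by 9.8 × 1.2 = 11.76°C, giving 17.94°C.
T_parcel − T_env = 17.7 − 17.94 = -0.24°C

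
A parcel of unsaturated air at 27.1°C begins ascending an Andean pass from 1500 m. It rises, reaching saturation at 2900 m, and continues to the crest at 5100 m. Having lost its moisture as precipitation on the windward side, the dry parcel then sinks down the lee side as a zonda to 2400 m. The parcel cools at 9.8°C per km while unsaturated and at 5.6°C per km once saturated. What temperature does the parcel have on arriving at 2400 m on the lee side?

1500 → 2900 m (dry, 9.8°C/km): ΔT = -9.8 × 1.4 = -13.72°C → T = 13.38°C
2900 → 5100 m (saturated, 5.6°C/km): ΔT = -5.6 × 2.2 = -12.32°C → T = 1.06°C
5100 → 2400 m (dry descent, 9.8°C/km): ΔT = +9.8 × 2.7 = +26.46°C → T = 27.52°C

27.52°C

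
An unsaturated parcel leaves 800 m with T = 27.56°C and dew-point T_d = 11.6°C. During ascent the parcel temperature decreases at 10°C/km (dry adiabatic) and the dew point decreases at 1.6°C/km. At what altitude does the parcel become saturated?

2700 m

T and T_d converge at 10 − 1.6 = 8.4°C per km
Height above start = (27.56 − 11.6) / 8.4 = 1.9 km
LCL altitude = 800 m + 1900 m = 2700 m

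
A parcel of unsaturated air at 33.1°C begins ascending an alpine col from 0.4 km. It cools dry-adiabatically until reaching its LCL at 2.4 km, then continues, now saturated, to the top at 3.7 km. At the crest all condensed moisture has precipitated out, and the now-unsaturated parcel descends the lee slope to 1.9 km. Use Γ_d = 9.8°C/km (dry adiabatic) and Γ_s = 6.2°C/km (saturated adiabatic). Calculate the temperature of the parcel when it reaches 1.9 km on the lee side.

23.08°C

Dry to 2400 m: -9.8 × 2 km = -19.6°C, so T = 13.5°C.
Saturated to 3700 m: -6.2 × 1.3 km = -8.06°C, so T = 5.44°C.
Dry descent to 1900 m: +9.8 × 1.8 km = +17.64°C, so T = 23.08°C.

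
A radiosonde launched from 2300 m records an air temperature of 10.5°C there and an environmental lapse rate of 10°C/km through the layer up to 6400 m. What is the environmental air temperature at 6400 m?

2300–6400 m, environmental: Δz = 4.1 km ⇒ ΔT = -41°C; T = -30.5°C

-30.5°C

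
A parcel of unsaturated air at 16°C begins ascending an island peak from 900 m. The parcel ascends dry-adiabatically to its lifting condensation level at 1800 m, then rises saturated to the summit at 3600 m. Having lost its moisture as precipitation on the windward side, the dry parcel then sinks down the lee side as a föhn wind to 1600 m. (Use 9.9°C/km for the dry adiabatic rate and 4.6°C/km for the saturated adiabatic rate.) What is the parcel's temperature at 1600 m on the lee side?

18.61°C

Dry to 1800 m: -9.9 × 0.9 km = -8.91°C, so T = 7.09°C.
Saturated to 3600 m: -4.6 × 1.8 km = -8.28°C, so T = -1.19°C.
Dry descent to 1600 m: +9.9 × 2 km = +19.8°C, so T = 18.61°C.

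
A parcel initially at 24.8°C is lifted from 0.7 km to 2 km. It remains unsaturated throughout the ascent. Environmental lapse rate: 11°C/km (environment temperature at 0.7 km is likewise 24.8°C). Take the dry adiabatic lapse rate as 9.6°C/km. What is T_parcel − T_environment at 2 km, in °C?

+1.82°C (parcel warmer than environment)

Parcel:
  From 700 m to 2000 m (dry): cools by 9.6 × 1.3 = 12.48°C, giving 12.32°C.
Environment:
  From 700 m to 2000 m (environment): cools by 11 × 1.3 = 14.3°C, giving 10.5°C.
T_parcel − T_env = 12.32 − 10.5 = +1.82°C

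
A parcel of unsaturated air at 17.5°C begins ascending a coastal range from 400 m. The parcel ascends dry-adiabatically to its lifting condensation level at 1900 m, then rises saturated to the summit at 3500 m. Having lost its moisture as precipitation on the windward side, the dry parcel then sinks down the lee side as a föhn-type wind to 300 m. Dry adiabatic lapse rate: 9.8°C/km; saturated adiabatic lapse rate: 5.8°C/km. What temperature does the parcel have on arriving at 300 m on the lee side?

24.88°C

Dry to 1900 m: -9.8 × 1.5 km = -14.7°C, so T = 2.8°C.
Saturated to 3500 m: -5.8 × 1.6 km = -9.28°C, so T = -6.48°C.
Dry descent to 300 m: +9.8 × 3.2 km = +31.36°C, so T = 24.88°C.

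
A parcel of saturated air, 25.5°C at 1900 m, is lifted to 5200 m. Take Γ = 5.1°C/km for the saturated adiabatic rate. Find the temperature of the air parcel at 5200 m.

From 1900 m to 5200 m (saturated adiabatic): cools by 5.1 × 3.3 = 16.83°C, giving 8.67°C.

8.67°C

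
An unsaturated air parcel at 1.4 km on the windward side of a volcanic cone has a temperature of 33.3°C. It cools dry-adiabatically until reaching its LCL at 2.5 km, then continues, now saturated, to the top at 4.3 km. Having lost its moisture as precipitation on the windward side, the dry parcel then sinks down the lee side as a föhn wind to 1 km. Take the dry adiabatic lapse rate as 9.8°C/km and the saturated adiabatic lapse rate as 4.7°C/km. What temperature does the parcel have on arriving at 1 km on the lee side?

1400 → 2500 m (dry, 9.8°C/km): ΔT = -9.8 × 1.1 = -10.78°C → T = 22.52°C
2500 → 4300 m (saturated, 4.7°C/km): ΔT = -4.7 × 1.8 = -8.46°C → T = 14.06°C
4300 → 1000 m (dry descent, 9.8°C/km): ΔT = +9.8 × 3.3 = +32.34°C → T = 46.4°C

46.4°C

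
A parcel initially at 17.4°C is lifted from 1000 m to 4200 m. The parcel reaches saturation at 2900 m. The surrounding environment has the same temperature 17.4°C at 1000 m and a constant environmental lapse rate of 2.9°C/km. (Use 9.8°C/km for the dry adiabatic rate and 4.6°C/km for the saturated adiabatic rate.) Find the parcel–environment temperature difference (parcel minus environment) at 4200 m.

Parcel:
  1000–2900 m, dry: Δz = 1.9 km ⇒ ΔT = -18.62°C; T = -1.22°C
  2900–4200 m, saturated: Δz = 1.3 km ⇒ ΔT = -5.98°C; T = -7.2°C
Environment:
  1000–4200 m, environment: Δz = 3.2 km ⇒ ΔT = -9.28°C; T = 8.12°C
T_parcel − T_env = -7.2 − 8.12 = -15.32°C

-15.32°C (parcel cooler than environment)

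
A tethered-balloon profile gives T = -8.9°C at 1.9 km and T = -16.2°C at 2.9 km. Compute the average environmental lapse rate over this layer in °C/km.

Γ = −ΔT/Δz = (-8.9 − (-16.2)) / (2900 − 1900) m
  = 7.3°C / 1 km = 7.3°C/km

7.3°C/km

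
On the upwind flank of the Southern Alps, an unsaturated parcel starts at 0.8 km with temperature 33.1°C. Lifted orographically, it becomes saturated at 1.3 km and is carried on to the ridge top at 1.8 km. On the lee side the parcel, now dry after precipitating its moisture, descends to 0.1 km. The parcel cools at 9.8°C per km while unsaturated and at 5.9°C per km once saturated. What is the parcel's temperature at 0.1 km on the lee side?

41.91°C

800 → 1300 m (dry, 9.8°C/km): ΔT = -9.8 × 0.5 = -4.9°C → T = 28.2°C
1300 → 1800 m (saturated, 5.9°C/km): ΔT = -5.9 × 0.5 = -2.95°C → T = 25.25°C
1800 → 100 m (dry descent, 9.8°C/km): ΔT = +9.8 × 1.7 = +16.66°C → T = 41.91°C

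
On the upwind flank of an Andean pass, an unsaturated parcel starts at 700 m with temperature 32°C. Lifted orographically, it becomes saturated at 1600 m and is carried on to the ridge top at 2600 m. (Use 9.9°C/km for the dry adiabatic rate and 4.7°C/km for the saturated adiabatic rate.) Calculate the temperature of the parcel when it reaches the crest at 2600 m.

From 700 m to 1600 m (dry): cools by 9.9 × 0.9 = 8.91°C, giving 23.09°C.
From 1600 m to 2600 m (saturated): cools by 4.7 × 1 = 4.7°C, giving 18.39°C.

18.39°C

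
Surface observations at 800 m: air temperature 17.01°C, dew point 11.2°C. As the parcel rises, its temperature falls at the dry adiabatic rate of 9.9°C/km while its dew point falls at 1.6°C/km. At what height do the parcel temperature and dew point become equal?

T and T_d converge at 9.9 − 1.6 = 8.3°C per km
Height above start = (17.01 − 11.2) / 8.3 = 0.7 km
LCL altitude = 800 m + 700 m = 1500 m

1500 m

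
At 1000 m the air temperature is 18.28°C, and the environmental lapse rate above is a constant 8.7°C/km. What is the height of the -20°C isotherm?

Height above start = (18.28 − (-20)) / 8.7 = 4.4 km
Altitude = 1000 m + 4400 m = 5400 m

5400 m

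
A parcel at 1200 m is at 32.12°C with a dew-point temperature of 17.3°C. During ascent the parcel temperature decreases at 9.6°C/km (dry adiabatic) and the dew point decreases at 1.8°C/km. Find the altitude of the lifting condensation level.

T and T_d converge at 9.6 − 1.8 = 7.8°C per km
Height above start = (32.12 − 17.3) / 7.8 = 1.9 km
LCL altitude = 1200 m + 1900 m = 3100 m

3100 m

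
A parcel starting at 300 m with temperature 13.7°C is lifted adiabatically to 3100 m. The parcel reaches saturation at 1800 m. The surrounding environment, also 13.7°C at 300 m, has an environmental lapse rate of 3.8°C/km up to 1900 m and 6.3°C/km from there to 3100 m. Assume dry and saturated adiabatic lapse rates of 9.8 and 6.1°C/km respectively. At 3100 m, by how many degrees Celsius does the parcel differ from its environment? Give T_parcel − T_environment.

-8.99°C (parcel cooler than environment)

Parcel:
  From 300 m to 1800 m (dry): cools by 9.8 × 1.5 = 14.7°C, giving -1°C.
  From 1800 m to 3100 m (saturated): cools by 6.1 × 1.3 = 7.93°C, giving -8.93°C.
Environment:
  From 300 m to 1900 m (environment, lower layer): cools by 3.8 × 1.6 = 6.08°C, giving 7.62°C.
  From 1900 m to 3100 m (environment, upper layer): cools by 6.3 × 1.2 = 7.56°C, giving 0.06°C.
T_parcel − T_env = -8.93 − 0.06 = -8.99°C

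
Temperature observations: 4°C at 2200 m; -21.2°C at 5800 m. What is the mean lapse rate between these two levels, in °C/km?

7°C/km

Γ = −ΔT/Δz = (4 − (-21.2)) / (5800 − 2200) m
  = 25.2°C / 3.6 km = 7°C/km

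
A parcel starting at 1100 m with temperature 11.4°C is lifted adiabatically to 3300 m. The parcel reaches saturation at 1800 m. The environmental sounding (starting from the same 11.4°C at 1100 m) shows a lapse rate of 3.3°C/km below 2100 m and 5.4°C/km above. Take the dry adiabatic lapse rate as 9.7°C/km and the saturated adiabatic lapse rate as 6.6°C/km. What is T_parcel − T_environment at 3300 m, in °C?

-6.91°C (parcel cooler than environment)

Parcel:
  1100–1800 m, dry: Δz = 0.7 km ⇒ ΔT = -6.79°C; T = 4.61°C
  1800–3300 m, saturated: Δz = 1.5 km ⇒ ΔT = -9.9°C; T = -5.29°C
Environment:
  1100–2100 m, environment, lower layer: Δz = 1 km ⇒ ΔT = -3.3°C; T = 8.1°C
  2100–3300 m, environment, upper layer: Δz = 1.2 km ⇒ ΔT = -6.48°C; T = 1.62°C
T_parcel − T_env = -5.29 − 1.62 = -6.91°C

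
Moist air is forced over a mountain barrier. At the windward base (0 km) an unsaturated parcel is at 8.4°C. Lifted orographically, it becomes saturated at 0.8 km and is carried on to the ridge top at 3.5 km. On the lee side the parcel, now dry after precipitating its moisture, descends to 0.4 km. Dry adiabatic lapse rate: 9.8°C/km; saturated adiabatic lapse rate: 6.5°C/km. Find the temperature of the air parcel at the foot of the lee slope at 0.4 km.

13.39°C

Dry to 800 m: -9.8 × 0.8 km = -7.84°C, so T = 0.56°C.
Saturated to 3500 m: -6.5 × 2.7 km = -17.55°C, so T = -16.99°C.
Dry descent to 400 m: +9.8 × 3.1 km = +30.38°C, so T = 13.39°C.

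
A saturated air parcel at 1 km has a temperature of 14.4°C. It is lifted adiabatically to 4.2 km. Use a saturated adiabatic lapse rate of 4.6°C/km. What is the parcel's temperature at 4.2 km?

-0.32°C

Saturated adiabatic to 4200 m: -4.6 × 3.2 km = -14.72°C, so T = -0.32°C.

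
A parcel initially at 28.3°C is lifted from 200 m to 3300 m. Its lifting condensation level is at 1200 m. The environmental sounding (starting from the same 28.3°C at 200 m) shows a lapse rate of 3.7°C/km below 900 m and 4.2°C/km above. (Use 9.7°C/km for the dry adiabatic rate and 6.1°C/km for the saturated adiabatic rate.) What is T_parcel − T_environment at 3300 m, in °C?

Parcel:
  From 200 m to 1200 m (dry): cools by 9.7 × 1 = 9.7°C, giving 18.6°C.
  From 1200 m to 3300 m (saturated): cools by 6.1 × 2.1 = 12.81°C, giving 5.79°C.
Environment:
  From 200 m to 900 m (environment, lower layer): cools by 3.7 × 0.7 = 2.59°C, giving 25.71°C.
  From 900 m to 3300 m (environment, upper layer): cools by 4.2 × 2.4 = 10.08°C, giving 15.63°C.
T_parcel − T_env = 5.79 − 15.63 = -9.84°C

-9.84°C (parcel cooler than environment)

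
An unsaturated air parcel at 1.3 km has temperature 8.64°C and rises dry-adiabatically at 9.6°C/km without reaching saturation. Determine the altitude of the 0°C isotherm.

Height above start = (8.64 − 0) / 9.6 = 0.9 km
Altitude = 1300 m + 900 m = 2200 m

2.2 km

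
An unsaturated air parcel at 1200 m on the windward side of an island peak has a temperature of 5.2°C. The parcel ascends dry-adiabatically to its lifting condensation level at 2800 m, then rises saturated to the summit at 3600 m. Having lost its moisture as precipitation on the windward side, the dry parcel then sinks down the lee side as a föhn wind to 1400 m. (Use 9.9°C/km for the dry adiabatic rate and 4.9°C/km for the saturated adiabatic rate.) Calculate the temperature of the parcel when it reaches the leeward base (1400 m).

From 1200 m to 2800 m (dry): cools by 9.9 × 1.6 = 15.84°C, giving -10.64°C.
From 2800 m to 3600 m (saturated): cools by 4.9 × 0.8 = 3.92°C, giving -14.56°C.
From 3600 m to 1400 m (dry descent): warms by 9.9 × 2.2 = 21.78°C, giving 7.22°C.

7.22°C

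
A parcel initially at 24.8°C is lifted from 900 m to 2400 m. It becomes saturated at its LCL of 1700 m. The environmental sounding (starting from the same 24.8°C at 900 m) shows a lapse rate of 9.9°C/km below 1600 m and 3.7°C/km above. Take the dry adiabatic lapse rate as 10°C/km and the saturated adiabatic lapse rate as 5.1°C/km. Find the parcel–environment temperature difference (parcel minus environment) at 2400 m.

-1.68°C (parcel cooler than environment)

Parcel:
  From 900 m to 1700 m (dry): cools by 10 × 0.8 = 8°C, giving 16.8°C.
  From 1700 m to 2400 m (saturated): cools by 5.1 × 0.7 = 3.57°C, giving 13.23°C.
Environment:
  From 900 m to 1600 m (environment, lower layer): cools by 9.9 × 0.7 = 6.93°C, giving 17.87°C.
  From 1600 m to 2400 m (environment, upper layer): cools by 3.7 × 0.8 = 2.96°C, giving 14.91°C.
T_parcel − T_env = 13.23 − 14.91 = -1.68°C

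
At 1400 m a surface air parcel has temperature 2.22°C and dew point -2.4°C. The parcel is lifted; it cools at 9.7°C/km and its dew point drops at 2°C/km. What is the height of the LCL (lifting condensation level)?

T and T_d converge at 9.7 − 2 = 7.7°C per km
Height above start = (2.22 − (-2.4)) / 7.7 = 0.6 km
LCL altitude = 1400 m + 600 m = 2000 m

2000 m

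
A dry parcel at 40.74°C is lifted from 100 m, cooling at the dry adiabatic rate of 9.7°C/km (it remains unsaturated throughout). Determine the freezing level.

4300 m

Height above start = (40.74 − 0) / 9.7 = 4.2 km
Altitude = 100 m + 4200 m = 4300 m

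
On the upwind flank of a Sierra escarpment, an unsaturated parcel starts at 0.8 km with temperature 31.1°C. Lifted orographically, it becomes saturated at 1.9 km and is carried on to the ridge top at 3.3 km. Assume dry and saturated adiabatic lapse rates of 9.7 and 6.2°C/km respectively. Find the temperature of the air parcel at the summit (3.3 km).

From 800 m to 1900 m (dry): cools by 9.7 × 1.1 = 10.67°C, giving 20.43°C.
From 1900 m to 3300 m (saturated): cools by 6.2 × 1.4 = 8.68°C, giving 11.75°C.

11.75°C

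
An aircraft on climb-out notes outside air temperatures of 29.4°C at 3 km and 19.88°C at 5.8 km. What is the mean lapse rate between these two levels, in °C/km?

Γ = −ΔT/Δz = (29.4 − 19.88) / (5800 − 3000) m
  = 9.52°C / 2.8 km = 3.4°C/km

3.4°C/km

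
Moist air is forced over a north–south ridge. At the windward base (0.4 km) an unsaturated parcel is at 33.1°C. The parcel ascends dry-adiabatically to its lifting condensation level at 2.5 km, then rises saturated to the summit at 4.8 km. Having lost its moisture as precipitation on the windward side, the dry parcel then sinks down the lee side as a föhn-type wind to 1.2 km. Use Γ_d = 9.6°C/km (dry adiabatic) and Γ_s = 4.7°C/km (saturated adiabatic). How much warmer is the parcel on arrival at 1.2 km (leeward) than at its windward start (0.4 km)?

+3.59°C

From 400 m to 2500 m (dry): cools by 9.6 × 2.1 = 20.16°C, giving 12.94°C.
From 2500 m to 4800 m (saturated): cools by 4.7 × 2.3 = 10.81°C, giving 2.13°C.
From 4800 m to 1200 m (dry descent): warms by 9.6 × 3.6 = 34.56°C, giving 36.69°C.
Net change vs windward start: 36.69 − 33.1 = +3.59°C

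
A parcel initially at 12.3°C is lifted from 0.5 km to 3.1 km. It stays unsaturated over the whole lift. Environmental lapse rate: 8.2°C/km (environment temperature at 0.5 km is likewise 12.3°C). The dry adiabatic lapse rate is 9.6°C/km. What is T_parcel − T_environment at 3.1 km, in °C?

-3.64°C (parcel cooler than environment)

Parcel:
  From 500 m to 3100 m (dry): cools by 9.6 × 2.6 = 24.96°C, giving -12.66°C.
Environment:
  From 500 m to 3100 m (environment): cools by 8.2 × 2.6 = 21.32°C, giving -9.02°C.
T_parcel − T_env = -12.66 − (-9.02) = -3.64°C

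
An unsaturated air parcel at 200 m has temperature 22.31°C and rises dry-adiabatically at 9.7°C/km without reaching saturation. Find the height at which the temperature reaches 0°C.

Height above start = (22.31 − 0) / 9.7 = 2.3 km
Altitude = 200 m + 2300 m = 2500 m

2500 m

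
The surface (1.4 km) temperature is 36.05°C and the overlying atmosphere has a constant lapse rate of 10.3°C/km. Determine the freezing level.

Height above start = (36.05 − 0) / 10.3 = 3.5 km
Altitude = 1400 m + 3500 m = 4900 m

4.9 km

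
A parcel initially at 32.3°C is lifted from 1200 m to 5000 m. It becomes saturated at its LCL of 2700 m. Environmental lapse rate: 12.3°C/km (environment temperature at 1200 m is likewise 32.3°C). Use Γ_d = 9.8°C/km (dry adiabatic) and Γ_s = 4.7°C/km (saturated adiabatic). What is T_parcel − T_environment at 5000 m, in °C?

Parcel:
  Dry to 2700 m: -9.8 × 1.5 km = -14.7°C, so T = 17.6°C.
  Saturated to 5000 m: -4.7 × 2.3 km = -10.81°C, so T = 6.79°C.
Environment:
  Environment to 5000 m: -12.3 × 3.8 km = -46.74°C, so T = -14.44°C.
T_parcel − T_env = 6.79 − (-14.44) = +21.23°C

+21.23°C (parcel warmer than environment)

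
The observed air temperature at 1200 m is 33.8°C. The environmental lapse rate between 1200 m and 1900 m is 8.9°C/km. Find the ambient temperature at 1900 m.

1200 → 1900 m (environmental, 8.9°C/km): ΔT = -8.9 × 0.7 = -6.23°C → T = 27.57°C

27.57°C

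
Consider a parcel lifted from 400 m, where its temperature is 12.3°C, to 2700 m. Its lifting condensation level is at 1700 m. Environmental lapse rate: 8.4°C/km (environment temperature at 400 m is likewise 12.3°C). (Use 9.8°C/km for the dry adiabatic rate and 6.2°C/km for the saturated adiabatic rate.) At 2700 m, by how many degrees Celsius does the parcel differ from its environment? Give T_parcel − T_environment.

Parcel:
  From 400 m to 1700 m (dry): cools by 9.8 × 1.3 = 12.74°C, giving -0.44°C.
  From 1700 m to 2700 m (saturated): cools by 6.2 × 1 = 6.2°C, giving -6.64°C.
Environment:
  From 400 m to 2700 m (environment): cools by 8.4 × 2.3 = 19.32°C, giving -7.02°C.
T_parcel − T_env = -6.64 − (-7.02) = +0.38°C

+0.38°C (parcel warmer than environment)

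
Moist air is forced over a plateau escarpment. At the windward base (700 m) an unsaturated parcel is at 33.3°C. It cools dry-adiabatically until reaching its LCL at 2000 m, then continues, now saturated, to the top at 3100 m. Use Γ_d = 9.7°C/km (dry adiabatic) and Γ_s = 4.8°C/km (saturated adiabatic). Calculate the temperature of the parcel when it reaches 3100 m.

15.41°C

700–2000 m, dry: Δz = 1.3 km ⇒ ΔT = -12.61°C; T = 20.69°C
2000–3100 m, saturated: Δz = 1.1 km ⇒ ΔT = -5.28°C; T = 15.41°C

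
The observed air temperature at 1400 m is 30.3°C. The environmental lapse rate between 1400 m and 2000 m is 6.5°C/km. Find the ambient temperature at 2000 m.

26.4°C

Environmental to 2000 m: -6.5 × 0.6 km = -3.9°C, so T = 26.4°C.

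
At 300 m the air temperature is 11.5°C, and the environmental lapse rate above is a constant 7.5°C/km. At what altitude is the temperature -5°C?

Height above start = (11.5 − (-5)) / 7.5 = 2.2 km
Altitude = 300 m + 2200 m = 2500 m

2500 m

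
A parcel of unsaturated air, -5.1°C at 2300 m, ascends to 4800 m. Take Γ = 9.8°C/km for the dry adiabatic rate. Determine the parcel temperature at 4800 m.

-29.6°C

2300 → 4800 m (dry adiabatic, 9.8°C/km): ΔT = -9.8 × 2.5 = -24.5°C → T = -29.6°C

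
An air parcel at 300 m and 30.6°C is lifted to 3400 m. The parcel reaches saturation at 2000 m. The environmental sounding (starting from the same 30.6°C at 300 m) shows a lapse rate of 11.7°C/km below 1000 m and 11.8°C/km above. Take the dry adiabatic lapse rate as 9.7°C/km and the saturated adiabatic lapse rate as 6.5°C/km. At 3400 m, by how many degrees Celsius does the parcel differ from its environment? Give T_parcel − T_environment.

Parcel:
  300–2000 m, dry: Δz = 1.7 km ⇒ ΔT = -16.49°C; T = 14.11°C
  2000–3400 m, saturated: Δz = 1.4 km ⇒ ΔT = -9.1°C; T = 5.01°C
Environment:
  300–1000 m, environment, lower layer: Δz = 0.7 km ⇒ ΔT = -8.19°C; T = 22.41°C
  1000–3400 m, environment, upper layer: Δz = 2.4 km ⇒ ΔT = -28.32°C; T = -5.91°C
T_parcel − T_env = 5.01 − (-5.91) = +10.92°C

+10.92°C (parcel warmer than environment)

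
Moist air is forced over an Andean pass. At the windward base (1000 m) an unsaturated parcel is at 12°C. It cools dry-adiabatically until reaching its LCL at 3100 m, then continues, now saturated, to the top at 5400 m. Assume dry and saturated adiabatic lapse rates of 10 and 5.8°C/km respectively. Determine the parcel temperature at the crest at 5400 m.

-22.34°C

1000 → 3100 m (dry, 10°C/km): ΔT = -10 × 2.1 = -21°C → T = -9°C
3100 → 5400 m (saturated, 5.8°C/km): ΔT = -5.8 × 2.3 = -13.34°C → T = -22.34°C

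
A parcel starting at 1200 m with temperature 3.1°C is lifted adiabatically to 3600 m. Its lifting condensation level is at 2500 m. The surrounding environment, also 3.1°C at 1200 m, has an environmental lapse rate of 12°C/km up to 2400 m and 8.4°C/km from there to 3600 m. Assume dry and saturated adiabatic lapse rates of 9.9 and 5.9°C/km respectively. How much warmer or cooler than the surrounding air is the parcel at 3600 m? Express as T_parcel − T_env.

+5.12°C (parcel warmer than environment)

Parcel:
  From 1200 m to 2500 m (dry): cools by 9.9 × 1.3 = 12.87°C, giving -9.77°C.
  From 2500 m to 3600 m (saturated): cools by 5.9 × 1.1 = 6.49°C, giving -16.26°C.
Environment:
  From 1200 m to 2400 m (environment, lower layer): cools by 12 × 1.2 = 14.4°C, giving -11.3°C.
  From 2400 m to 3600 m (environment, upper layer): cools by 8.4 × 1.2 = 10.08°C, giving -21.38°C.
T_parcel − T_env = -16.26 − (-21.38) = +5.12°C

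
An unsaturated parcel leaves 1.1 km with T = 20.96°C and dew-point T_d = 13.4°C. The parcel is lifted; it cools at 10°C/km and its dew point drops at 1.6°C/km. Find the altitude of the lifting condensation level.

2 km

T and T_d converge at 10 − 1.6 = 8.4°C per km
Height above start = (20.96 − 13.4) / 8.4 = 0.9 km
LCL altitude = 1100 m + 900 m = 2000 m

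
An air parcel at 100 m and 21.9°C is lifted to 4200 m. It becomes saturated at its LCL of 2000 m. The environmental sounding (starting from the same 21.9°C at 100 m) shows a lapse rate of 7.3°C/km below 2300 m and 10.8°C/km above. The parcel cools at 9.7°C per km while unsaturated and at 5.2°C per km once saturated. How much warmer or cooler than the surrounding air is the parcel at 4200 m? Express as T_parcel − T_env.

+6.71°C (parcel warmer than environment)

Parcel:
  100–2000 m, dry: Δz = 1.9 km ⇒ ΔT = -18.43°C; T = 3.47°C
  2000–4200 m, saturated: Δz = 2.2 km ⇒ ΔT = -11.44°C; T = -7.97°C
Environment:
  100–2300 m, environment, lower layer: Δz = 2.2 km ⇒ ΔT = -16.06°C; T = 5.84°C
  2300–4200 m, environment, upper layer: Δz = 1.9 km ⇒ ΔT = -20.52°C; T = -14.68°C
T_parcel − T_env = -7.97 − (-14.68) = +6.71°C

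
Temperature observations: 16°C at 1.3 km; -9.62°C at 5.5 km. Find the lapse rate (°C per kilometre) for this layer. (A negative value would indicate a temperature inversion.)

Γ = −ΔT/Δz = (16 − (-9.62)) / (5500 − 1300) m
  = 25.62°C / 4.2 km = 6.1°C/km

6.1°C/km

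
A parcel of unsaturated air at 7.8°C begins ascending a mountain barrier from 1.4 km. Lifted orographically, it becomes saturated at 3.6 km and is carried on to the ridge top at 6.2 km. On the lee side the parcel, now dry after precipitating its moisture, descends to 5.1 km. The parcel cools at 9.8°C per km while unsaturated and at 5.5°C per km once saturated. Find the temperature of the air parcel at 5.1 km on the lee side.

-17.28°C

1400 → 3600 m (dry, 9.8°C/km): ΔT = -9.8 × 2.2 = -21.56°C → T = -13.76°C
3600 → 6200 m (saturated, 5.5°C/km): ΔT = -5.5 × 2.6 = -14.3°C → T = -28.06°C
6200 → 5100 m (dry descent, 9.8°C/km): ΔT = +9.8 × 1.1 = +10.78°C → T = -17.28°C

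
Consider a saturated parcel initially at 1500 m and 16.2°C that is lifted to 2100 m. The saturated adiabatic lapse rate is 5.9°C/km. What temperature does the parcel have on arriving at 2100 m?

1500–2100 m, saturated adiabatic: Δz = 0.6 km ⇒ ΔT = -3.54°C; T = 12.66°C

12.66°C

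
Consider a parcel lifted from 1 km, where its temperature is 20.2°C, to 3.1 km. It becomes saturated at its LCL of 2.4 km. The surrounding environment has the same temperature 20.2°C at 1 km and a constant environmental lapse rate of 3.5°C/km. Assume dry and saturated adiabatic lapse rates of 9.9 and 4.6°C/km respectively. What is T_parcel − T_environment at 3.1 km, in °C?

Parcel:
  From 1000 m to 2400 m (dry): cools by 9.9 × 1.4 = 13.86°C, giving 6.34°C.
  From 2400 m to 3100 m (saturated): cools by 4.6 × 0.7 = 3.22°C, giving 3.12°C.
Environment:
  From 1000 m to 3100 m (environment): cools by 3.5 × 2.1 = 7.35°C, giving 12.85°C.
T_parcel − T_env = 3.12 − 12.85 = -9.73°C

-9.73°C (parcel cooler than environment)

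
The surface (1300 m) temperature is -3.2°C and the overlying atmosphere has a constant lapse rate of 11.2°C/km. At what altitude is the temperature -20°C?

2800 m

Height above start = (-3.2 − (-20)) / 11.2 = 1.5 km
Altitude = 1300 m + 1500 m = 2800 m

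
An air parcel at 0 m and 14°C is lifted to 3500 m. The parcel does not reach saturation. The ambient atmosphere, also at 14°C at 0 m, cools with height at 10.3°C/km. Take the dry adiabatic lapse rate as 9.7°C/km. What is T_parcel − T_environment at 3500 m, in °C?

Parcel:
  0–3500 m, dry: Δz = 3.5 km ⇒ ΔT = -33.95°C; T = -19.95°C
Environment:
  0–3500 m, environment: Δz = 3.5 km ⇒ ΔT = -36.05°C; T = -22.05°C
T_parcel − T_env = -19.95 − (-22.05) = +2.1°C

+2.1°C (parcel warmer than environment)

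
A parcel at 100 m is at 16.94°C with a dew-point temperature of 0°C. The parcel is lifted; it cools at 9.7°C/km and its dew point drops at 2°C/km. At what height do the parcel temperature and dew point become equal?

2300 m

T and T_d converge at 9.7 − 2 = 7.7°C per km
Height above start = (16.94 − 0) / 7.7 = 2.2 km
LCL altitude = 100 m + 2200 m = 2300 m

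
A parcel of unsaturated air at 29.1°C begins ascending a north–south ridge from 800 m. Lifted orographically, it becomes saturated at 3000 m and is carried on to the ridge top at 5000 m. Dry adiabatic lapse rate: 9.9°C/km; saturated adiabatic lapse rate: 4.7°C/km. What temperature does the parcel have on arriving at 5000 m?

Dry to 3000 m: -9.9 × 2.2 km = -21.78°C, so T = 7.32°C.
Saturated to 5000 m: -4.7 × 2 km = -9.4°C, so T = -2.08°C.

-2.08°C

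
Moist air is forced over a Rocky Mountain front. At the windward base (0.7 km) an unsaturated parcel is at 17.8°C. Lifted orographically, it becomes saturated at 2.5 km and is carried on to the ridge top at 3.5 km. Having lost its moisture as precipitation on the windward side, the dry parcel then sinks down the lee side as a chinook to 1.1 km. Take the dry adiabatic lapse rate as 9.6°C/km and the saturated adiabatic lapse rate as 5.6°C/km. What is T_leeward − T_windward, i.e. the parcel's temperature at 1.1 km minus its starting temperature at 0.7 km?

Dry to 2500 m: -9.6 × 1.8 km = -17.28°C, so T = 0.52°C.
Saturated to 3500 m: -5.6 × 1 km = -5.6°C, so T = -5.08°C.
Dry descent to 1100 m: +9.6 × 2.4 km = +23.04°C, so T = 17.96°C.
Net change vs windward start: 17.96 − 17.8 = +0.16°C

+0.16°C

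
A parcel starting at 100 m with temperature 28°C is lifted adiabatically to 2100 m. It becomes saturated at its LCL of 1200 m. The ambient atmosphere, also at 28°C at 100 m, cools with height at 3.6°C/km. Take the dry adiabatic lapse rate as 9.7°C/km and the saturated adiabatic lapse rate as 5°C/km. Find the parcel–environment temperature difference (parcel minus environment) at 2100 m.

-7.97°C (parcel cooler than environment)

Parcel:
  100–1200 m, dry: Δz = 1.1 km ⇒ ΔT = -10.67°C; T = 17.33°C
  1200–2100 m, saturated: Δz = 0.9 km ⇒ ΔT = -4.5°C; T = 12.83°C
Environment:
  100–2100 m, environment: Δz = 2 km ⇒ ΔT = -7.2°C; T = 20.8°C
T_parcel − T_env = 12.83 − 20.8 = -7.97°C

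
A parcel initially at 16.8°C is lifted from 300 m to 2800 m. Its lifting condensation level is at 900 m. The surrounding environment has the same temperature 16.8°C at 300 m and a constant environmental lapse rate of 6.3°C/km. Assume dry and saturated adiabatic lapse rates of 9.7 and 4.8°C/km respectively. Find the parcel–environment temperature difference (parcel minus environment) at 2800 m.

Parcel:
  From 300 m to 900 m (dry): cools by 9.7 × 0.6 = 5.82°C, giving 10.98°C.
  From 900 m to 2800 m (saturated): cools by 4.8 × 1.9 = 9.12°C, giving 1.86°C.
Environment:
  From 300 m to 2800 m (environment): cools by 6.3 × 2.5 = 15.75°C, giving 1.05°C.
T_parcel − T_env = 1.86 − 1.05 = +0.81°C

+0.81°C (parcel warmer than environment)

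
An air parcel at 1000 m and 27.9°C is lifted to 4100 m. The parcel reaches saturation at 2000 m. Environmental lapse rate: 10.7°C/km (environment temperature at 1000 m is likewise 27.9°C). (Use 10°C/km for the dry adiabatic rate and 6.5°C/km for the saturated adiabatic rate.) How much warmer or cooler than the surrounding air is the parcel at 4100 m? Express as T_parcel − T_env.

+9.52°C (parcel warmer than environment)

Parcel:
  Dry to 2000 m: -10 × 1 km = -10°C, so T = 17.9°C.
  Saturated to 4100 m: -6.5 × 2.1 km = -13.65°C, so T = 4.25°C.
Environment:
  Environment to 4100 m: -10.7 × 3.1 km = -33.17°C, so T = -5.27°C.
T_parcel − T_env = 4.25 − (-5.27) = +9.52°C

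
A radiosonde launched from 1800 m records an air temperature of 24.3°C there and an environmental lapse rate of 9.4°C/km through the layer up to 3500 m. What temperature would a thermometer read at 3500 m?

8.32°C

1800–3500 m, environmental: Δz = 1.7 km ⇒ ΔT = -15.98°C; T = 8.32°C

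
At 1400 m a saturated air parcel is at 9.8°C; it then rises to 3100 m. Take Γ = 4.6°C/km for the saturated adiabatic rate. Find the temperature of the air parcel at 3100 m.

1.98°C

1400 → 3100 m (saturated adiabatic, 4.6°C/km): ΔT = -4.6 × 1.7 = -7.82°C → T = 1.98°C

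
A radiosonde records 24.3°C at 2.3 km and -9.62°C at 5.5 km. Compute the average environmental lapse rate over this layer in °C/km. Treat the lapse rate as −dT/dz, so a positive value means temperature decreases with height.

10.6°C/km

Γ = −ΔT/Δz = (24.3 − (-9.62)) / (5500 − 2300) m
  = 33.92°C / 3.2 km = 10.6°C/km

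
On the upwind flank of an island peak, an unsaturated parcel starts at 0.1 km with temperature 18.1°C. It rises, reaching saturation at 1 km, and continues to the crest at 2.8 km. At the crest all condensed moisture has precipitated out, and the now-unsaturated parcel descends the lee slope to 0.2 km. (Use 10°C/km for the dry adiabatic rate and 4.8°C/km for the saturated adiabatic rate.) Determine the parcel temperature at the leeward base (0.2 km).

100 → 1000 m (dry, 10°C/km): ΔT = -10 × 0.9 = -9°C → T = 9.1°C
1000 → 2800 m (saturated, 4.8°C/km): ΔT = -4.8 × 1.8 = -8.64°C → T = 0.46°C
2800 → 200 m (dry descent, 10°C/km): ΔT = +10 × 2.6 = +26°C → T = 26.46°C

26.46°C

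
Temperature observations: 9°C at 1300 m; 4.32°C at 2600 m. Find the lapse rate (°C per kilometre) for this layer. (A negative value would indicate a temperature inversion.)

3.6°C/km

Γ = −ΔT/Δz = (9 − 4.32) / (2600 − 1300) m
  = 4.68°C / 1.3 km = 3.6°C/km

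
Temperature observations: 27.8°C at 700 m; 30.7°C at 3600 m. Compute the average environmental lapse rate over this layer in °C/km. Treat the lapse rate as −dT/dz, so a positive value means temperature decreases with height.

-1°C/km

Γ = −ΔT/Δz = (27.8 − 30.7) / (3600 − 700) m
  = -2.9°C / 2.9 km = -1°C/km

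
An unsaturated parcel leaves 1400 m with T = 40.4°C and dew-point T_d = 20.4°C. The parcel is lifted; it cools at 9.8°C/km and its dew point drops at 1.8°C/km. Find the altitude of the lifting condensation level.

3900 m

T and T_d converge at 9.8 − 1.8 = 8°C per km
Height above start = (40.4 − 20.4) / 8 = 2.5 km
LCL altitude = 1400 m + 2500 m = 3900 m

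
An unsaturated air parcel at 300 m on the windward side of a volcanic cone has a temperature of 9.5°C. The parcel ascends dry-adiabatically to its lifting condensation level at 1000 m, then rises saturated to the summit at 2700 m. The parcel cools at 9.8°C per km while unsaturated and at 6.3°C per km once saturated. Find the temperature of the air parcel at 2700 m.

-8.07°C

From 300 m to 1000 m (dry): cools by 9.8 × 0.7 = 6.86°C, giving 2.64°C.
From 1000 m to 2700 m (saturated): cools by 6.3 × 1.7 = 10.71°C, giving -8.07°C.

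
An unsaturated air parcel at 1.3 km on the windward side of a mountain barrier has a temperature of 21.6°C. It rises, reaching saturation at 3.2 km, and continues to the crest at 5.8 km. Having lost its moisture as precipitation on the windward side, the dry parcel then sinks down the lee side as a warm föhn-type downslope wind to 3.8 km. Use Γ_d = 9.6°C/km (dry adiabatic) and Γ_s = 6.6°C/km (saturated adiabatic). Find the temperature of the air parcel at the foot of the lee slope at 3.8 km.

5.4°C

From 1300 m to 3200 m (dry): cools by 9.6 × 1.9 = 18.24°C, giving 3.36°C.
From 3200 m to 5800 m (saturated): cools by 6.6 × 2.6 = 17.16°C, giving -13.8°C.
From 5800 m to 3800 m (dry descent): warms by 9.6 × 2 = 19.2°C, giving 5.4°C.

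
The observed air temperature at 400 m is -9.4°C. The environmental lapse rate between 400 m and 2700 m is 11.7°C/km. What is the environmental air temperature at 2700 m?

-36.31°C

400 → 2700 m (environmental, 11.7°C/km): ΔT = -11.7 × 2.3 = -26.91°C → T = -36.31°C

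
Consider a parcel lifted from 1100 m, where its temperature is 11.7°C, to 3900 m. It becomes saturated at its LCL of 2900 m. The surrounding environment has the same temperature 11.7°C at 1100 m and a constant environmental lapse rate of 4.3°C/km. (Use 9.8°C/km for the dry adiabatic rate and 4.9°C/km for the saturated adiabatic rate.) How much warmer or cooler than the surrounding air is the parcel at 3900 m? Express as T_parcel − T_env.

Parcel:
  1100 → 2900 m (dry, 9.8°C/km): ΔT = -9.8 × 1.8 = -17.64°C → T = -5.94°C
  2900 → 3900 m (saturated, 4.9°C/km): ΔT = -4.9 × 1 = -4.9°C → T = -10.84°C
Environment:
  1100 → 3900 m (environment, 4.3°C/km): ΔT = -4.3 × 2.8 = -12.04°C → T = -0.34°C
T_parcel − T_env = -10.84 − (-0.34) = -10.5°C

-10.5°C (parcel cooler than environment)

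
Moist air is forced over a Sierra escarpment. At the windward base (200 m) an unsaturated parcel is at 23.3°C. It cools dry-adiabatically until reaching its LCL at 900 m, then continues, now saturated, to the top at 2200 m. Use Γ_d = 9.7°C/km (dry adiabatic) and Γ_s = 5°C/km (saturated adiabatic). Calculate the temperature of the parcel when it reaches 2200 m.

10.01°C

200–900 m, dry: Δz = 0.7 km ⇒ ΔT = -6.79°C; T = 16.51°C
900–2200 m, saturated: Δz = 1.3 km ⇒ ΔT = -6.5°C; T = 10.01°C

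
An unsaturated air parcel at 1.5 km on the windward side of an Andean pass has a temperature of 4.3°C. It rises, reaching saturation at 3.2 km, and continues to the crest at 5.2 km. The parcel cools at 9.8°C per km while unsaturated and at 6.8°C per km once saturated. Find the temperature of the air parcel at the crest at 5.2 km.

1500 → 3200 m (dry, 9.8°C/km): ΔT = -9.8 × 1.7 = -16.66°C → T = -12.36°C
3200 → 5200 m (saturated, 6.8°C/km): ΔT = -6.8 × 2 = -13.6°C → T = -25.96°C

-25.96°C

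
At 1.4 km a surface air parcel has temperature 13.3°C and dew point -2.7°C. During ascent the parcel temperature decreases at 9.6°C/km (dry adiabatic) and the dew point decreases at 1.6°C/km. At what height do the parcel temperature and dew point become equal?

3.4 km

T and T_d converge at 9.6 − 1.6 = 8°C per km
Height above start = (13.3 − (-2.7)) / 8 = 2 km
LCL altitude = 1400 m + 2000 m = 3400 m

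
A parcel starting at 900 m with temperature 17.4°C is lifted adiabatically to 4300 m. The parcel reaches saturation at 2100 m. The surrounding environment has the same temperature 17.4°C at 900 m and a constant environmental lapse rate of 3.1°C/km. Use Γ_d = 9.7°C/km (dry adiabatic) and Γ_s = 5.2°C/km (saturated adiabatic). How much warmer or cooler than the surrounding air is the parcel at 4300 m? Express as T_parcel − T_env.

-12.54°C (parcel cooler than environment)

Parcel:
  From 900 m to 2100 m (dry): cools by 9.7 × 1.2 = 11.64°C, giving 5.76°C.
  From 2100 m to 4300 m (saturated): cools by 5.2 × 2.2 = 11.44°C, giving -5.68°C.
Environment:
  From 900 m to 4300 m (environment): cools by 3.1 × 3.4 = 10.54°C, giving 6.86°C.
T_parcel − T_env = -5.68 − 6.86 = -12.54°C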